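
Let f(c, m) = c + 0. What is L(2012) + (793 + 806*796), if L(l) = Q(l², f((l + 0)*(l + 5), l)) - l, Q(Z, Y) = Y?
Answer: 4698561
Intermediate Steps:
f(c, m) = c
L(l) = -l + l*(5 + l) (L(l) = (l + 0)*(l + 5) - l = l*(5 + l) - l = -l + l*(5 + l))
L(2012) + (793 + 806*796) = 2012*(4 + 2012) + (793 + 806*796) = 2012*2016 + (793 + 641576) = 4056192 + 642369 = 4698561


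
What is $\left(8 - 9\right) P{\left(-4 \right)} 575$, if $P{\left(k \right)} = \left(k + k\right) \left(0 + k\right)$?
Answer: $-18400$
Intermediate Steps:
$P{\left(k \right)} = 2 k^{2}$ ($P{\left(k \right)} = 2 k k = 2 k^{2}$)
$\left(8 - 9\right) P{\left(-4 \right)} 575 = \left(8 - 9\right) 2 \left(-4\right)^{2} \cdot 575 = - 2 \cdot 16 \cdot 575 = \left(-1\right) 32 \cdot 575 = \left(-32\right) 575 = -18400$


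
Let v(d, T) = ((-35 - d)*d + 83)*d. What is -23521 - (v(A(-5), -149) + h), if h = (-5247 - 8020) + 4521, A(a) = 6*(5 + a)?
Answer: -14775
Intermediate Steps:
A(a) = 30 + 6*a
v(d, T) = d*(83 + d*(-35 - d)) (v(d, T) = (d*(-35 - d) + 83)*d = (83 + d*(-35 - d))*d = d*(83 + d*(-35 - d)))
h = -8746 (h = -13267 + 4521 = -8746)
-23521 - (v(A(-5), -149) + h) = -23521 - ((30 + 6*(-5))*(83 - (30 + 6*(-5))² - 35*(30 + 6*(-5))) - 8746) = -23521 - ((30 - 30)*(83 - (30 - 30)² - 35*(30 - 30)) - 8746) = -23521 - (0*(83 - 1*0² - 35*0) - 8746) = -23521 - (0*(83 - 1*0 + 0) - 8746) = -23521 - (0*(83 + 0 + 0) - 8746) = -23521 - (0*83 - 8746) = -23521 - (0 - 8746) = -23521 - 1*(-8746) = -23521 + 8746 = -14775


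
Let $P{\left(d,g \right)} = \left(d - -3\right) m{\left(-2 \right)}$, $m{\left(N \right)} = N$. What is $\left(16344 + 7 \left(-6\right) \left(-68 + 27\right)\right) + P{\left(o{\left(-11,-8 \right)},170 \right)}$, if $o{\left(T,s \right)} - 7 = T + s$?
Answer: $18084$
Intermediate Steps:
$o{\left(T,s \right)} = 7 + T + s$ ($o{\left(T,s \right)} = 7 + \left(T + s\right) = 7 + T + s$)
$P{\left(d,g \right)} = -6 - 2 d$ ($P{\left(d,g \right)} = \left(d - -3\right) \left(-2\right) = \left(d + 3\right) \left(-2\right) = \left(3 + d\right) \left(-2\right) = -6 - 2 d$)
$\left(16344 + 7 \left(-6\right) \left(-68 + 27\right)\right) + P{\left(o{\left(-11,-8 \right)},170 \right)} = \left(16344 + 7 \left(-6\right) \left(-68 + 27\right)\right) - \left(6 + 2 \left(7 - 11 - 8\right)\right) = \left(16344 - -1722\right) - -18 = \left(16344 + 1722\right) + \left(-6 + 24\right) = 18066 + 18 = 18084$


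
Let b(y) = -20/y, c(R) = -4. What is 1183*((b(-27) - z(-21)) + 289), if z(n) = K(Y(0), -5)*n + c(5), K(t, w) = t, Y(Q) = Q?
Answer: 9382373/27 ≈ 3.4750e+5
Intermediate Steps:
z(n) = -4 (z(n) = 0*n - 4 = 0 - 4 = -4)
1183*((b(-27) - z(-21)) + 289) = 1183*((-20/(-27) - 1*(-4)) + 289) = 1183*((-20*(-1/27) + 4) + 289) = 1183*((20/27 + 4) + 289) = 1183*(128/27 + 289) = 1183*(7931/27) = 9382373/27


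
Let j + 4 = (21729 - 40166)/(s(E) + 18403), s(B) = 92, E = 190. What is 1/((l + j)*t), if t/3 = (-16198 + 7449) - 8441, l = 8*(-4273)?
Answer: 137/241548339854 ≈ 5.6717e-10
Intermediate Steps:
l = -34184
j = -92417/18495 (j = -4 + (21729 - 40166)/(92 + 18403) = -4 - 18437/18495 = -92417/18495 ≈ -4.9969)
t = -51570 (t = 3*((-16198 + 7449) - 8441) = 3*(-8749 - 8441) = 3*(-17190) = -51570)
1/((l + j)*t) = 1/(-34184 - 92417/18495*(-51570)) = -1/51570/(-632325497/18495) = -18495/632325497*(-1/51570) = 137/241548339854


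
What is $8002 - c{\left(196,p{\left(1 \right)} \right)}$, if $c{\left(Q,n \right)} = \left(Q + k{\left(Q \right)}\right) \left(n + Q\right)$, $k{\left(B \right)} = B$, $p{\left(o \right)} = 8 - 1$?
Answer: $-71574$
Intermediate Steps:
$p{\left(o \right)} = 7$ ($p{\left(o \right)} = 8 - 1 = 7$)
$c{\left(Q,n \right)} = 2 Q \left(Q + n\right)$ ($c{\left(Q,n \right)} = \left(Q + Q\right) \left(n + Q\right) = 2 Q \left(Q + n\right)$)
$8002 - c{\left(196,p{\left(1 \right)} \right)} = 8002 - 2 \cdot 196 \left(196 + 7\right) = 8002 - 2 \cdot 196 \cdot 203 = 8002 - 79576 = -71574$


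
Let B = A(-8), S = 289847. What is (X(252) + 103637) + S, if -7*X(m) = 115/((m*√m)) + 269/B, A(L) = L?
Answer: 22035373/56 - 115*√7/74088 ≈ 3.9349e+5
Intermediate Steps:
B = -8
X(m) = 269/56 - 115/(7*m^(3/2)) (X(m) = -(115/((m*√m)) + 269/(-8))/7 = -(115/(m^(3/2)) + 269*(-⅛))/7 = -(115/m^(3/2) - 269/8)/7 = -(-269/8 + 115/m^(3/2))/7 = 269/56 - 115/(7*m^(3/2)))
(X(252) + 103637) + S = ((269/56 - 115*√7/74088) + 103637) + 289847 = (5803941/56 - 115*√7/74088) + 289847 = 22035373/56 - 115*√7/74088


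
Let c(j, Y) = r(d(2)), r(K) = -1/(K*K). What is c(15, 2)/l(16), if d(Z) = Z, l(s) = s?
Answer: -1/64 ≈ -0.015625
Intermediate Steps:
r(K) = -1/K² (r(K) = -1/(K²) = -1/K²)
c(j, Y) = -¼ (c(j, Y) = -1/2² = -1*¼ = -¼)
c(15, 2)/l(16) = -¼/16 = -¼*1/16 = -1/64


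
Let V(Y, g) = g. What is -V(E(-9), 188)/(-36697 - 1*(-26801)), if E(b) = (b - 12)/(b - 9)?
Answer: 47/2474 ≈ 0.018998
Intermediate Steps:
E(b) = (-12 + b)/(-9 + b)
-V(E(-9), 188)/(-36697 - 1*(-26801)) = -188/(-36697 - 1*(-26801)) = -188/(-36697 + 26801) = -188/(-9896) = -188*(-1)/9896 = -1*(-47/2474) = 47/2474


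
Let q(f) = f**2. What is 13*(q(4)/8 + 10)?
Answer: 156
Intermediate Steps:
13*(q(4)/8 + 10) = 13*(4**2/8 + 10) = 13*(16*(1/8) + 10) = 13*(2 + 10) = 13*12 = 156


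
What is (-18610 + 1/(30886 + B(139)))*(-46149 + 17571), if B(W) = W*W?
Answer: 26701919143482/50207 ≈ 5.3184e+8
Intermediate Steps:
B(W) = W²
(-18610 + 1/(30886 + B(139)))*(-46149 + 17571) = (-18610 + 1/(30886 + 139²))*(-46149 + 17571) = (-18610 + 1/(30886 + 19321))*(-28578) = (-18610 + 1/50207)*(-28578) = -934352269/50207*(-28578) = 26701919143482/50207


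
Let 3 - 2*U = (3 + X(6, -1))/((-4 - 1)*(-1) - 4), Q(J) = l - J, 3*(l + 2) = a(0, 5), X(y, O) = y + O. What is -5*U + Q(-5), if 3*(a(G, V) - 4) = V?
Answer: 313/18 ≈ 17.389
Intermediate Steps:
a(G, V) = 4 + V/3
X(y, O) = O + y
l = -⅑ (l = -2 + (4 + (⅓)*5)/3 = -2 + (4 + 5/3)/3 = -2 + (⅓)*(17/3) = -2 + 17/9 = -⅑ ≈ -0.11111)
Q(J) = -⅑ - J
U = -5/2 (U = 3/2 - (3 + (-1 + 6))/(2*((-4 - 1)*(-1) - 4)) = 3/2 - (3 + 5)/(2*(-5*(-1) - 4)) = 3/2 - 4/(5 - 4) = 3/2 - 4/1 = 3/2 - 4 = -5/2 ≈ -2.5000)
-5*U + Q(-5) = -5*(-5/2) + (-⅑ - 1*(-5)) = 25/2 + (-⅑ + 5) = 25/2 + 44/9 = 313/18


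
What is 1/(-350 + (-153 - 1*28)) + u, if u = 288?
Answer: 152927/531 ≈ 288.00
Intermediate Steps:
1/(-350 + (-153 - 1*28)) + u = 1/(-350 + (-153 - 1*28)) + 288 = 1/(-350 + (-153 - 28)) + 288 = 1/(-350 - 181) + 288 = 1/(-531) + 288 = -1/531 + 288 = 152927/531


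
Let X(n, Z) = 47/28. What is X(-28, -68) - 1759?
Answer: -49205/28 ≈ -1757.3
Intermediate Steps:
X(n, Z) = 47/28 (X(n, Z) = 47*(1/28) = 47/28)
X(-28, -68) - 1759 = 47/28 - 1759 = -49205/28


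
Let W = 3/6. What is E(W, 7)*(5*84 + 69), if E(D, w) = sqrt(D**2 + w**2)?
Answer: 489*sqrt(197)/2 ≈ 3431.7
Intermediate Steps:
W = 1/2 (W = 3*(1/6) = 1/2 ≈ 0.50000)
E(W, 7)*(5*84 + 69) = sqrt((1/2)**2 + 7**2)*(5*84 + 69) = sqrt(1/4 + 49)*(420 + 69) = sqrt(197/4)*489 = (sqrt(197)/2)*489 = 489*sqrt(197)/2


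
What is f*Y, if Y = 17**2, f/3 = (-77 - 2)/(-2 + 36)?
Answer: -4029/2 ≈ -2014.5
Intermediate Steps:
f = -237/34 (f = 3*((-77 - 2)/(-2 + 36)) = 3*(-79/34) = -237/34 ≈ -6.9706)
Y = 289
f*Y = -237/34*289 = -4029/2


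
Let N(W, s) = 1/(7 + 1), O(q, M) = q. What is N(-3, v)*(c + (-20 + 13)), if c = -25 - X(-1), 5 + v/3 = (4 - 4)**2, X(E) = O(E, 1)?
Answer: -31/8 ≈ -3.8750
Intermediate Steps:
X(E) = E
v = -15 (v = -15 + 3*(4 - 4)**2 = -15 + 3*0**2 = -15 + 3*0 = -15 + 0 = -15)
N(W, s) = 1/8
c = -24 (c = -25 - 1*(-1) = -25 + 1 = -24)
N(-3, v)*(c + (-20 + 13)) = (-24 + (-20 + 13))/8 = (-24 - 7)/8 = (1/8)*(-31) = -31/8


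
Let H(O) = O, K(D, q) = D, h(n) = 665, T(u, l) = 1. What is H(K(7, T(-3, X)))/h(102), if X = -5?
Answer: 1/95 ≈ 0.010526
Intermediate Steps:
H(K(7, T(-3, X)))/h(102) = 7/665 = 7*(1/665) = 1/95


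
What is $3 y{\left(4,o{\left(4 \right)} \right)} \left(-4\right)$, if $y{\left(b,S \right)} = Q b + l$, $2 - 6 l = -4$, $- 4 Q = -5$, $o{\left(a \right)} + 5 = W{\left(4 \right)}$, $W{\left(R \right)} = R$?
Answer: $-72$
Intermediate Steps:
$o{\left(a \right)} = -1$ ($o{\left(a \right)} = -5 + 4 = -1$)
$Q = \frac{5}{4}$ ($Q = \left(- \frac{1}{4}\right) \left(-5\right) = \frac{5}{4} \approx 1.25$)
$l = 1$ ($l = \frac{1}{3} - - \frac{2}{3} = \frac{1}{3} + \frac{2}{3} = 1$)
$y{\left(b,S \right)} = 1 + \frac{5 b}{4}$ ($y{\left(b,S \right)} = \frac{5 b}{4} + 1 = 1 + \frac{5 b}{4}$)
$3 y{\left(4,o{\left(4 \right)} \right)} \left(-4\right) = 3 \left(1 + \frac{5}{4} \cdot 4\right) \left(-4\right) = 3 \left(1 + 5\right) \left(-4\right) = 3 \cdot 6 \left(-4\right) = 18 \left(-4\right) = -72$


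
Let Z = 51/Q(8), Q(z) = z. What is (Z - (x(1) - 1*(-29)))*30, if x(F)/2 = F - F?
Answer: -2715/4 ≈ -678.75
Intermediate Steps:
x(F) = 0 (x(F) = 2*(F - F) = 2*0 = 0)
Z = 51/8 ≈ 6.3750
(Z - (x(1) - 1*(-29)))*30 = (51/8 - (0 - 1*(-29)))*30 = (51/8 - (0 + 29))*30 = (51/8 - 1*29)*30 = (51/8 - 29)*30 = -181/8*30 = -2715/4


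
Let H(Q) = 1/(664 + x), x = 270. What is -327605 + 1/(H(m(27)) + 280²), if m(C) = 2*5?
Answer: -23989073014671/73225601 ≈ -3.2761e+5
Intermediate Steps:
m(C) = 10
H(Q) = 1/934 (H(Q) = 1/(664 + 270) = 1/934)
-327605 + 1/(H(m(27)) + 280²) = -327605 + 1/(1/934 + 280²) = -327605 + 1/(1/934 + 78400) = -327605 + 1/(73225601/934) = -327605 + 934/73225601 = -23989073014671/73225601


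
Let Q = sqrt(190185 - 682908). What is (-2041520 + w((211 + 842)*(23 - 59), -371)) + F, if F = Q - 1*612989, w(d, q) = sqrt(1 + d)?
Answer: -2654509 + I*sqrt(37907) + 9*I*sqrt(6083) ≈ -2.6545e+6 + 896.64*I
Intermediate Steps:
Q = 9*I*sqrt(6083) (Q = sqrt(-492723) = 9*I*sqrt(6083) ≈ 701.94*I)
F = -612989 + 9*I*sqrt(6083) (F = 9*I*sqrt(6083) - 1*612989 = 9*I*sqrt(6083) - 612989 = -612989 + 9*I*sqrt(6083) ≈ -6.1299e+5 + 701.94*I)
(-2041520 + w((211 + 842)*(23 - 59), -371)) + F = (-2041520 + sqrt(1 + (211 + 842)*(23 - 59))) + (-612989 + 9*I*sqrt(6083)) = (-2041520 + sqrt(1 + 1053*(-36))) + (-612989 + 9*I*sqrt(6083)) = (-2041520 + sqrt(1 - 37908)) + (-612989 + 9*I*sqrt(6083)) = (-2041520 + sqrt(-37907)) + (-612989 + 9*I*sqrt(6083)) = (-2041520 + I*sqrt(37907)) + (-612989 + 9*I*sqrt(6083)) = -2654509 + I*sqrt(37907) + 9*I*sqrt(6083)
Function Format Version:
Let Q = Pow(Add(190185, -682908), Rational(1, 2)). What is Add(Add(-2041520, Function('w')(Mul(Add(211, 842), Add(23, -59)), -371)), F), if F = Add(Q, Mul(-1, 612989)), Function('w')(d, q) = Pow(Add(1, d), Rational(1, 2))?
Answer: Add(-2654509, Mul(I, Pow(37907, Rational(1, 2))), Mul(9, I, Pow(6083, Rational(1, 2)))) ≈ Add(-2.6545e+6, Mul(896.64, I))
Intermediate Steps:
Q = Mul(9, I, Pow(6083, Rational(1, 2))) (Q = Pow(-492723, Rational(1, 2)) = Mul(9, I, Pow(6083, Rational(1, 2))) ≈ Mul(701.94, I))
F = Add(-612989, Mul(9, I, Pow(6083, Rational(1, 2)))) (F = Add(Mul(9, I, Pow(6083, Rational(1, 2))), Mul(-1, 612989)) = Add(Mul(9, I, Pow(6083, Rational(1, 2))), -612989) = Add(-612989, Mul(9, I, Pow(6083, Rational(1, 2)))) ≈ Add(-6.1299e+5, Mul(701.94, I)))
Add(Add(-2041520, Function('w')(Mul(Add(211, 842), Add(23, -59)), -371)), F) = Add(Add(-2041520, Pow(Add(1, Mul(Add(211, 842), Add(23, -59))), Rational(1, 2))), Add(-612989, Mul(9, I, Pow(6083, Rational(1, 2))))) = Add(Add(-2041520, Pow(Add(1, Mul(1053, -36)), Rational(1, 2))), Add(-612989, Mul(9, I, Pow(6083, Rational(1, 2))))) = Add(Add(-2041520, Pow(Add(1, -37908), Rational(1, 2))), Add(-612989, Mul(9, I, Pow(6083, Rational(1, 2))))) = Add(Add(-2041520, Pow(-37907, Rational(1, 2))), Add(-612989, Mul(9, I, Pow(6083, Rational(1, 2))))) = Add(Add(-2041520, Mul(I, Pow(37907, Rational(1, 2)))), Add(-612989, Mul(9, I, Pow(6083, Rational(1, 2))))) = Add(-2654509, Mul(I, Pow(37907, Rational(1, 2))), Mul(9, I, Pow(6083, Rational(1, 2))))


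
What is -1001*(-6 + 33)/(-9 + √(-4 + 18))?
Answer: 243243/67 + 27027*√14/67 ≈ 5139.8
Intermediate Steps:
-1001*(-6 + 33)/(-9 + √(-4 + 18)) = -27027/(-9 + √14)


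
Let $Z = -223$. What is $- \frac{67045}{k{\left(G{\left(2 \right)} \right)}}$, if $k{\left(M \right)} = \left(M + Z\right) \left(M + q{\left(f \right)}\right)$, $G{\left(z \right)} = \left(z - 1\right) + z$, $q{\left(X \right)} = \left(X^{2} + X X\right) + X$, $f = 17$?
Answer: $\frac{53}{104} \approx 0.50961$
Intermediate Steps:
$q{\left(X \right)} = X + 2 X^{2}$ ($q{\left(X \right)} = \left(X^{2} + X^{2}\right) + X = 2 X^{2} + X = X + 2 X^{2}$)
$G{\left(z \right)} = -1 + 2 z$ ($G{\left(z \right)} = \left(-1 + z\right) + z = -1 + 2 z$)
$k{\left(M \right)} = \left(-223 + M\right) \left(595 + M\right)$ ($k{\left(M \right)} = \left(M - 223\right) \left(M + 17 \left(1 + 2 \cdot 17\right)\right) = \left(-223 + M\right) \left(M + 17 \left(1 + 34\right)\right) = \left(-223 + M\right) \left(M + 17 \cdot 35\right) = \left(-223 + M\right) \left(M + 595\right) = \left(-223 + M\right) \left(595 + M\right)$)
$- \frac{67045}{k{\left(G{\left(2 \right)} \right)}} = - \frac{67045}{-132685 + \left(-1 + 2 \cdot 2\right)^{2} + 372 \left(-1 + 2 \cdot 2\right)} = - \frac{67045}{-132685 + \left(-1 + 4\right)^{2} + 372 \left(-1 + 4\right)} = - \frac{67045}{-132685 + 3^{2} + 372 \cdot 3} = - \frac{67045}{-132685 + 9 + 1116} = - \frac{67045}{-131560} = \left(-67045\right) \left(- \frac{1}{131560}\right) = \frac{53}{104}$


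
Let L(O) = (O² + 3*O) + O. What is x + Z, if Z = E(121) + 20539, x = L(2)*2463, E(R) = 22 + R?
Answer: 50238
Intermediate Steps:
L(O) = O² + 4*O
x = 29556 (x = (2*(4 + 2))*2463 = (2*6)*2463 = 12*2463 = 29556)
Z = 20682 (Z = (22 + 121) + 20539 = 143 + 20539 = 20682)
x + Z = 29556 + 20682 = 50238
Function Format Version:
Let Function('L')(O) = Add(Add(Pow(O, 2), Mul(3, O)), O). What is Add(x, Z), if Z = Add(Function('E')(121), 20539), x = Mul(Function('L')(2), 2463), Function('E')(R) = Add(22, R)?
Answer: 50238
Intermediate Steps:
Function('L')(O) = Add(Pow(O, 2), Mul(4, O))
x = 29556 (x = Mul(Mul(2, Add(4, 2)), 2463) = Mul(Mul(2, 6), 2463) = Mul(12, 2463) = 29556)
Z = 20682 (Z = Add(Add(22, 121), 20539) = Add(143, 20539) = 20682)
Add(x, Z) = Add(29556, 20682) = 50238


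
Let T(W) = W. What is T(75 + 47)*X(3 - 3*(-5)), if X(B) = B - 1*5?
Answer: 1586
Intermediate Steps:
X(B) = -5 + B (X(B) = B - 5 = -5 + B)
T(75 + 47)*X(3 - 3*(-5)) = (75 + 47)*(-5 + (3 - 3*(-5))) = 122*(-5 + (3 + 15)) = 122*(-5 + 18) = 122*13 = 1586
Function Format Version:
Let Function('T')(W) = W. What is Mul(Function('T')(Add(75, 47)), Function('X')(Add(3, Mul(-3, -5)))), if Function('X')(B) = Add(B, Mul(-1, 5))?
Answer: 1586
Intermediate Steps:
Function('X')(B) = Add(-5, B) (Function('X')(B) = Add(B, -5) = Add(-5, B))
Mul(Function('T')(Add(75, 47)), Function('X')(Add(3, Mul(-3, -5)))) = Mul(Add(75, 47), Add(-5, Add(3, Mul(-3, -5)))) = Mul(122, Add(-5, Add(3, 15))) = Mul(122, Add(-5, 18)) = Mul(122, 13) = 1586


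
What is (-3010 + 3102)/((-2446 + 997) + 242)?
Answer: -92/1207 ≈ -0.076222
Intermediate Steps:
(-3010 + 3102)/((-2446 + 997) + 242) = 92/(-1449 + 242) = 92/(-1207) = 92*(-1/1207) = -92/1207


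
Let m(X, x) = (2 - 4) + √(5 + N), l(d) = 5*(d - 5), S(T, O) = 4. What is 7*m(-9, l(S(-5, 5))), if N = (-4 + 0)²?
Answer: -14 + 7*√21 ≈ 18.078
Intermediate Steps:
N = 16 (N = (-4)² = 16)
l(d) = -25 + 5*d (l(d) = 5*(-5 + d) = -25 + 5*d)
m(X, x) = -2 + √21 (m(X, x) = (2 - 4) + √(5 + 16) = -2 + √21)
7*m(-9, l(S(-5, 5))) = 7*(-2 + √21) = -14 + 7*√21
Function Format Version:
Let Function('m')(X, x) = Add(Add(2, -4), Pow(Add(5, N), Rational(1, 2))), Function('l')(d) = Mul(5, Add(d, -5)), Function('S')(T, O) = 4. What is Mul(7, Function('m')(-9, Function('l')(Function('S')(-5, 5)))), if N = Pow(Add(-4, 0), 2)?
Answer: Add(-14, Mul(7, Pow(21, Rational(1, 2)))) ≈ 18.078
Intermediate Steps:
N = 16 (N = Pow(-4, 2) = 16)
Function('l')(d) = Add(-25, Mul(5, d)) (Function('l')(d) = Mul(5, Add(-5, d)) = Add(-25, Mul(5, d)))
Function('m')(X, x) = Add(-2, Pow(21, Rational(1, 2))) (Function('m')(X, x) = Add(Add(2, -4), Pow(Add(5, 16), Rational(1, 2))) = Add(-2, Pow(21, Rational(1, 2))))
Mul(7, Function('m')(-9, Function('l')(Function('S')(-5, 5)))) = Mul(7, Add(-2, Pow(21, Rational(1, 2)))) = Add(-14, Mul(7, Pow(21, Rational(1, 2))))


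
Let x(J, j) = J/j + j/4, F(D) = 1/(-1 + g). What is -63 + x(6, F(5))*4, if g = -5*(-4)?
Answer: 7468/19 ≈ 393.05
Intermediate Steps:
g = 20
F(D) = 1/19 (F(D) = 1/(-1 + 20) = 1/19)
x(J, j) = j/4 + J/j (x(J, j) = J/j + j*(¼) = J/j + j/4 = j/4 + J/j)
-63 + x(6, F(5))*4 = -63 + ((¼)*(1/19) + 6/(1/19))*4 = -63 + (1/76 + 6*19)*4 = -63 + (1/76 + 114)*4 = -63 + (8665/76)*4 = -63 + 8665/19 = 7468/19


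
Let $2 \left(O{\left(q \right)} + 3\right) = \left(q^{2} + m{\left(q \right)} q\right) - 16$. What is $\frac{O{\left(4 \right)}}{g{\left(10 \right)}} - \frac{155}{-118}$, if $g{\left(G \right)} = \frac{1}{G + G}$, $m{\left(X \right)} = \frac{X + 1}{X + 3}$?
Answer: $- \frac{24875}{826} \approx -30.115$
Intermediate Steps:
$m{\left(X \right)} = \frac{1 + X}{3 + X}$
$g{\left(G \right)} = \frac{1}{2 G}$
$O{\left(q \right)} = -11 + \frac{q^{2}}{2} + \frac{q \left(1 + q\right)}{2 \left(3 + q\right)}$ ($O{\left(q \right)} = -3 + \frac{\left(q^{2} + \frac{1 + q}{3 + q} q\right) - 16}{2} = -3 + \frac{\left(q^{2} + \frac{q \left(1 + q\right)}{3 + q}\right) - 16}{2} = -3 + \frac{-16 + q^{2} + \frac{q \left(1 + q\right)}{3 + q}}{2} = -3 + \left(-8 + \frac{q^{2}}{2} + \frac{q \left(1 + q\right)}{2 \left(3 + q\right)}\right) = -11 + \frac{q^{2}}{2} + \frac{q \left(1 + q\right)}{2 \left(3 + q\right)}$)
$\frac{O{\left(4 \right)}}{g{\left(10 \right)}} - \frac{155}{-118} = \frac{\frac{1}{2} \frac{1}{3 + 4} \left(4 \left(1 + 4\right) + \left(-22 + 4^{2}\right) \left(3 + 4\right)\right)}{\frac{1}{2} \cdot \frac{1}{10}} - \frac{155}{-118} = \frac{\frac{1}{2} \cdot \frac{1}{7} \left(4 \cdot 5 + \left(-22 + 16\right) 7\right)}{\frac{1}{2} \cdot \frac{1}{10}} - - \frac{155}{118} = \frac{1}{2} \cdot \frac{1}{7} \left(20 - 42\right) \frac{1}{\frac{1}{20}} + \frac{155}{118} = \frac{1}{2} \cdot \frac{1}{7} \left(20 - 42\right) 20 + \frac{155}{118} = \frac{1}{2} \cdot \frac{1}{7} \left(-22\right) 20 + \frac{155}{118} = \left(- \frac{11}{7}\right) 20 + \frac{155}{118} = - \frac{220}{7} + \frac{155}{118} = - \frac{24875}{826}$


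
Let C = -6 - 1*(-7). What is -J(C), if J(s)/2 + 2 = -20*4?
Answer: 164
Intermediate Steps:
C = 1 (C = -6 + 7 = 1)
J(s) = -164 (J(s) = -4 + 2*(-20*4) = -4 + 2*(-1*80) = -4 + 2*(-80) = -4 - 160 = -164)
-J(C) = -1*(-164) = 164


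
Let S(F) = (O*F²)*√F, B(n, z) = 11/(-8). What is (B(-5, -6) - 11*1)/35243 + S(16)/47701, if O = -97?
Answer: -28009656031/13449010744 ≈ -2.0827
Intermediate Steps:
B(n, z) = -11/8 (B(n, z) = 11*(-⅛) = -11/8)
S(F) = -97*F^(5/2) (S(F) = (-97*F²)*√F = -97*F^(5/2))
(B(-5, -6) - 11*1)/35243 + S(16)/47701 = (-11/8 - 11*1)/35243 - 97*16^(5/2)/47701 = (-11/8 - 11)*(1/35243) - 97*1024*(1/47701) = -99/8*1/35243 - 99328*1/47701 = -99/281944 - 99328/47701 = -28009656031/13449010744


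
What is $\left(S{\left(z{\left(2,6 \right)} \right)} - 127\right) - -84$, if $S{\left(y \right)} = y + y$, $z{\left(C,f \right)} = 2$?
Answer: $-39$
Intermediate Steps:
$S{\left(y \right)} = 2 y$
$\left(S{\left(z{\left(2,6 \right)} \right)} - 127\right) - -84 = \left(2 \cdot 2 - 127\right) - -84 = \left(4 - 127\right) + 84 = -123 + 84 = -39$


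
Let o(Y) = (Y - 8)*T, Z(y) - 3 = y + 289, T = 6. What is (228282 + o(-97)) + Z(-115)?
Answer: 227829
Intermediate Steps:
Z(y) = 292 + y (Z(y) = 3 + (y + 289) = 3 + (289 + y) = 292 + y)
o(Y) = -48 + 6*Y (o(Y) = (Y - 8)*6 = (-8 + Y)*6 = -48 + 6*Y)
(228282 + o(-97)) + Z(-115) = (228282 + (-48 + 6*(-97))) + (292 - 115) = (228282 + (-48 - 582)) + 177 = (228282 - 630) + 177 = 227652 + 177 = 227829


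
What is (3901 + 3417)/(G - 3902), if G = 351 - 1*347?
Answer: -3659/1949 ≈ -1.8774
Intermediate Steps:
G = 4 (G = 351 - 347 = 4)
(3901 + 3417)/(G - 3902) = (3901 + 3417)/(4 - 3902) = 7318/(-3898) = 7318*(-1/3898) = -3659/1949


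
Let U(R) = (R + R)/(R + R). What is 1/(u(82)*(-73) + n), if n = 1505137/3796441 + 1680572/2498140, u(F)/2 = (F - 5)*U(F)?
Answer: -2371010279935/26652362508181912 ≈ -8.8961e-5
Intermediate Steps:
U(R) = 1 (U(R) = (2*R)/((2*R)) = (2*R)*(1/(2*R)) = 1)
u(F) = -10 + 2*F (u(F) = 2*((F - 5)*1) = 2*((-5 + F)*1) = 2*(-5 + F) = -10 + 2*F)
n = 2535058847358/2371010279935 (n = 1505137*(1/3796441) + 1680572*(1/2498140) = 1505137/3796441 + 420143/624535 = 2535058847358/2371010279935 ≈ 1.0692)
1/(u(82)*(-73) + n) = 1/((-10 + 2*82)*(-73) + 2535058847358/2371010279935) = 1/((-10 + 164)*(-73) + 2535058847358/2371010279935) = 1/(154*(-73) + 2535058847358/2371010279935) = 1/(-11242 + 2535058847358/2371010279935) = 1/(-26652362508181912/2371010279935) = -2371010279935/26652362508181912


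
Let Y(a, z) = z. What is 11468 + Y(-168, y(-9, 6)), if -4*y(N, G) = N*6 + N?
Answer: 45935/4 ≈ 11484.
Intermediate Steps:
y(N, G) = -7*N/4 (y(N, G) = -(N*6 + N)/4 = -(6*N + N)/4 = -7*N/4)
11468 + Y(-168, y(-9, 6)) = 11468 - 7/4*(-9) = 11468 + 63/4 = 45935/4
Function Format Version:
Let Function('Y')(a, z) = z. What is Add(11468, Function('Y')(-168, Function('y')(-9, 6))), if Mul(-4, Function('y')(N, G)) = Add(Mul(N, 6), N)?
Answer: Rational(45935, 4) ≈ 11484.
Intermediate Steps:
Function('y')(N, G) = Mul(Rational(-7, 4), N) (Function('y')(N, G) = Mul(Rational(-1, 4), Add(Mul(N, 6), N)) = Mul(Rational(-1, 4), Add(Mul(6, N), N)) = Mul(Rational(-1, 4), Mul(7, N)) = Mul(Rational(-7, 4), N))
Add(11468, Function('Y')(-168, Function('y')(-9, 6))) = Add(11468, Mul(Rational(-7, 4), -9)) = Add(11468, Rational(63, 4)) = Rational(45935, 4)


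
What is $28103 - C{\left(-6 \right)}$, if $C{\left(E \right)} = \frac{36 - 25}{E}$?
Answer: $\frac{168629}{6} \approx 28105.0$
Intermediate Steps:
$C{\left(E \right)} = \frac{11}{E}$ ($C{\left(E \right)} = \frac{36 - 25}{E} = \frac{11}{E}$)
$28103 - C{\left(-6 \right)} = 28103 - \frac{11}{-6} = 28103 - 11 \left(- \frac{1}{6}\right) = 28103 - - \frac{11}{6} = 28103 + \frac{11}{6} = \frac{168629}{6}$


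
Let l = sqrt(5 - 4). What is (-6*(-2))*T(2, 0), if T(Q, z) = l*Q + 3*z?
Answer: 24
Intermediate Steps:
l = 1 (l = sqrt(1) = 1)
T(Q, z) = Q + 3*z (T(Q, z) = 1*Q + 3*z = Q + 3*z)
(-6*(-2))*T(2, 0) = (-6*(-2))*(2 + 3*0) = 12*(2 + 0) = 12*2 = 24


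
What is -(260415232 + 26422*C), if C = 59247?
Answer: -1825839466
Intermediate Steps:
-(260415232 + 26422*C) = -26422/(1/((44 - 132)*(-112) + 59247)) = -26422/(1/(-88*(-112) + 59247)) = -26422/(1/(9856 + 59247)) = -26422/(1/69103) = -26422/1/69103 = -26422*69103 = -1825839466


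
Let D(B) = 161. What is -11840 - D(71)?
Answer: -12001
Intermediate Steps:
-11840 - D(71) = -11840 - 1*161 = -11840 - 161 = -12001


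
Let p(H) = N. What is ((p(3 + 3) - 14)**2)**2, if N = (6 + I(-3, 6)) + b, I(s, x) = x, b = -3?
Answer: 625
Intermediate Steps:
N = 9 (N = (6 + 6) - 3 = 12 - 3 = 9)
p(H) = 9
((p(3 + 3) - 14)**2)**2 = ((9 - 14)**2)**2 = ((-5)**2)**2 = 25**2 = 625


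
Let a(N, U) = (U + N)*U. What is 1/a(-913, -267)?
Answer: 1/315060 ≈ 3.1740e-6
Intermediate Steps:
a(N, U) = U*(N + U) (a(N, U) = (N + U)*U = U*(N + U))
1/a(-913, -267) = 1/(-267*(-913 - 267)) = 1/(-267*(-1180)) = 1/315060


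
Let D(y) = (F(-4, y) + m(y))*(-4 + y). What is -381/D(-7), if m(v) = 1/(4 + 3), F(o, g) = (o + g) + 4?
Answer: -889/176 ≈ -5.0511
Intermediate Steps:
F(o, g) = 4 + g + o (F(o, g) = (g + o) + 4 = 4 + g + o)
m(v) = ⅐ (m(v) = 1/7 = ⅐)
D(y) = (-4 + y)*(⅐ + y) (D(y) = ((4 + y - 4) + ⅐)*(-4 + y) = (y + ⅐)*(-4 + y) = (⅐ + y)*(-4 + y) = (-4 + y)*(⅐ + y))
-381/D(-7) = -381/(-4/7 + (-7)² - 27/7*(-7)) = -381/(-4/7 + 49 + 27) = -381/528/7 = -381*7/528 = -889/176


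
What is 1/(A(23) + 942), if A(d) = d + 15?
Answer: 1/980 ≈ 0.0010204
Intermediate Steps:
A(d) = 15 + d
1/(A(23) + 942) = 1/((15 + 23) + 942) = 1/(38 + 942) = 1/980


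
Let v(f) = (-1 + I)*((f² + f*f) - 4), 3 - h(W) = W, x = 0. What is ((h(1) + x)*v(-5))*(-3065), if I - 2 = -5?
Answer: 1127920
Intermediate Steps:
I = -3 (I = 2 - 5 = -3)
h(W) = 3 - W
v(f) = 16 - 8*f² (v(f) = (-1 - 3)*((f² + f*f) - 4) = -4*((f² + f²) - 4) = -4*(2*f² - 4) = -4*(-4 + 2*f²) = 16 - 8*f²)
((h(1) + x)*v(-5))*(-3065) = (((3 - 1*1) + 0)*(16 - 8*(-5)²))*(-3065) = (((3 - 1) + 0)*(16 - 8*25))*(-3065) = ((2 + 0)*(16 - 200))*(-3065) = (2*(-184))*(-3065) = -368*(-3065) = 1127920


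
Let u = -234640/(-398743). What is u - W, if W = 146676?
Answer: -58485793628/398743 ≈ -1.4668e+5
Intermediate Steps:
u = 234640/398743 (u = -234640*(-1/398743) = 234640/398743 ≈ 0.58845)
u - W = 234640/398743 - 1*146676 = 234640/398743 - 146676 = -58485793628/398743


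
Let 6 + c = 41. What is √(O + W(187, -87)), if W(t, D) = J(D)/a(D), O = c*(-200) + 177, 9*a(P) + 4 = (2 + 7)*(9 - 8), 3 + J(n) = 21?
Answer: I*√169765/5 ≈ 82.405*I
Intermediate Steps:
J(n) = 18 (J(n) = -3 + 21 = 18)
c = 35 (c = -6 + 41 = 35)
a(P) = 5/9 (a(P) = -4/9 + ((2 + 7)*(9 - 8))/9 = -4/9 + (9*1)/9 = -4/9 + (⅑)*9 = -4/9 + 1 = 5/9)
O = -6823 (O = 35*(-200) + 177 = -7000 + 177 = -6823)
W(t, D) = 162/5 (W(t, D) = 18/(5/9) = 18*(9/5) = 162/5)
√(O + W(187, -87)) = √(-6823 + 162/5) = √(-33953/5) = I*√169765/5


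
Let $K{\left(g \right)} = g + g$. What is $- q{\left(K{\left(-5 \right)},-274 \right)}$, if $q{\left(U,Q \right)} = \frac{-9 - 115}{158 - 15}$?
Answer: $\frac{124}{143} \approx 0.86713$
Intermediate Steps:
$K{\left(g \right)} = 2 g$
$q{\left(U,Q \right)} = - \frac{124}{143}$
$- q{\left(K{\left(-5 \right)},-274 \right)} = \left(-1\right) \left(- \frac{124}{143}\right) = \frac{124}{143}$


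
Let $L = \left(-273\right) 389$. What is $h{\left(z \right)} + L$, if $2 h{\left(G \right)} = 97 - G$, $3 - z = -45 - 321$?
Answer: $-106333$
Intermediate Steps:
$z = 369$ ($z = 3 - \left(-45 - 321\right) = 3 - -366 = 3 + 366 = 369$)
$L = -106197$
$h{\left(G \right)} = \frac{97}{2} - \frac{G}{2}$ ($h{\left(G \right)} = \frac{97 - G}{2} = \frac{97}{2} - \frac{G}{2}$)
$h{\left(z \right)} + L = \left(\frac{97}{2} - \frac{369}{2}\right) - 106197 = -136 - 106197 = -106333$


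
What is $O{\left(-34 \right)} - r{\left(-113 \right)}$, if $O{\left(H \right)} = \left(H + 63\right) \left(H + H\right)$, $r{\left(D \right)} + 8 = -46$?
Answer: $-1918$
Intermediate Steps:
$r{\left(D \right)} = -54$ ($r{\left(D \right)} = -8 - 46 = -54$)
$O{\left(H \right)} = 2 H \left(63 + H\right)$ ($O{\left(H \right)} = \left(63 + H\right) 2 H = 2 H \left(63 + H\right)$)
$O{\left(-34 \right)} - r{\left(-113 \right)} = 2 \left(-34\right) \left(63 - 34\right) - -54 = 2 \left(-34\right) 29 + 54 = -1972 + 54 = -1918$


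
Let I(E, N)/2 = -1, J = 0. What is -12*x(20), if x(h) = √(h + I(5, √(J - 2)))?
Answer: -36*√2 ≈ -50.912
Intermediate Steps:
I(E, N) = -2 (I(E, N) = 2*(-1) = -2)
x(h) = √(-2 + h) (x(h) = √(h - 2) = √(-2 + h))
-12*x(20) = -12*√(-2 + 20) = -36*√2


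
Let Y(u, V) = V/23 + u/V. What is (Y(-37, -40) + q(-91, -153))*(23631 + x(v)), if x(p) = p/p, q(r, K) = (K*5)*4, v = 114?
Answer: -8318313346/115 ≈ -7.2333e+7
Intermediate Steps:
q(r, K) = 20*K (q(r, K) = (5*K)*4 = 20*K)
x(p) = 1
Y(u, V) = V/23 + u/V (Y(u, V) = V*(1/23) + u/V = V/23 + u/V)
(Y(-37, -40) + q(-91, -153))*(23631 + x(v)) = (((1/23)*(-40) - 37/(-40)) + 20*(-153))*(23631 + 1) = ((-40/23 - 37*(-1/40)) - 3060)*23632 = ((-40/23 + 37/40) - 3060)*23632 = (-749/920 - 3060)*23632 = -2815949/920*23632 = -8318313346/115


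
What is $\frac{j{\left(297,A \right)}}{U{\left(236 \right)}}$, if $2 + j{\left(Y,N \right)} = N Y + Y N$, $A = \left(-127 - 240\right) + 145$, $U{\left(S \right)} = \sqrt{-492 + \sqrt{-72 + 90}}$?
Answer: $\frac{131870 i \sqrt{3}}{3 \sqrt{164 - \sqrt{2}}} \approx 5971.0 i$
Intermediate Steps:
$U{\left(S \right)} = \sqrt{-492 + 3 \sqrt{2}}$ ($U{\left(S \right)} = \sqrt{-492 + \sqrt{18}} = \sqrt{-492 + 3 \sqrt{2}}$)
$A = -222$ ($A = -367 + 145 = -222$)
$j{\left(Y,N \right)} = -2 + 2 N Y$ ($j{\left(Y,N \right)} = -2 + \left(N Y + Y N\right) = -2 + \left(N Y + N Y\right) = -2 + 2 N Y$)
$\frac{j{\left(297,A \right)}}{U{\left(236 \right)}} = \frac{-2 + 2 \left(-222\right) 297}{\sqrt{-492 + 3 \sqrt{2}}} = \frac{-2 - 131868}{\sqrt{-492 + 3 \sqrt{2}}} = - \frac{131870}{\sqrt{-492 + 3 \sqrt{2}}}$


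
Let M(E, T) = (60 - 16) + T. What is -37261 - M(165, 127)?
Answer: -37432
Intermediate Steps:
M(E, T) = 44 + T
-37261 - M(165, 127) = -37261 - (44 + 127) = -37261 - 1*171 = -37261 - 171 = -37432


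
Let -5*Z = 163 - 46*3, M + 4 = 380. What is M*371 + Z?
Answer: 139491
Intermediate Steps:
M = 376 (M = -4 + 380 = 376)
Z = -5 (Z = -(163 - 46*3)/5 = -(163 - 138)/5 = -⅕*25 = -5)
M*371 + Z = 376*371 - 5 = 139496 - 5 = 139491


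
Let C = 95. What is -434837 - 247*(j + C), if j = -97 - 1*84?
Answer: -413595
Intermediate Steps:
j = -181 (j = -97 - 84 = -181)
-434837 - 247*(j + C) = -434837 - 247*(-181 + 95) = -434837 - 247*(-86) = -434837 + 21242 = -413595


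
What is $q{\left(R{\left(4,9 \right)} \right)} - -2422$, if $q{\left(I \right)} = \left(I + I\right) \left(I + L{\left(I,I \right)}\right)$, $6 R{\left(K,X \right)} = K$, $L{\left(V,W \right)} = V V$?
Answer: $\frac{65434}{27} \approx 2423.5$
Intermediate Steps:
$L{\left(V,W \right)} = V^{2}$
$R{\left(K,X \right)} = \frac{K}{6}$
$q{\left(I \right)} = 2 I \left(I + I^{2}\right)$ ($q{\left(I \right)} = \left(I + I\right) \left(I + I^{2}\right) = 2 I \left(I + I^{2}\right)$)
$q{\left(R{\left(4,9 \right)} \right)} - -2422 = 2 \left(\frac{1}{6} \cdot 4\right)^{2} \left(1 + \frac{1}{6} \cdot 4\right) - -2422 = 2 \left(\frac{2}{3}\right)^{2} \left(1 + \frac{2}{3}\right) + 2422 = 2 \cdot \frac{4}{9} \cdot \frac{5}{3} + 2422 = \frac{40}{27} + 2422 = \frac{65434}{27}$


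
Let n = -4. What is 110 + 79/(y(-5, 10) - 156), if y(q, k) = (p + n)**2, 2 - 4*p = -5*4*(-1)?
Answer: 36534/335 ≈ 109.06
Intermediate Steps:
p = -9/2 (p = 1/2 - (-5*4)*(-1)/4 = 1/2 - (-5)*(-1) = 1/2 - 1/4*20 = 1/2 - 5 = -9/2 ≈ -4.5000)
y(q, k) = 289/4 (y(q, k) = (-9/2 - 4)**2 = (-17/2)**2 = 289/4)
110 + 79/(y(-5, 10) - 156) = 110 + 79/(289/4 - 156) = 110 + 79/(-335/4) = 110 + 79*(-4/335) = 110 - 316/335 = 36534/335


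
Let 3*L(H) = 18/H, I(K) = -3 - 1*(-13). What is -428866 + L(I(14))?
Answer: -2144327/5 ≈ -4.2887e+5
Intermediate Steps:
I(K) = 10 (I(K) = -3 + 13 = 10)
L(H) = 6/H (L(H) = (18/H)/3 = 6/H)
-428866 + L(I(14)) = -428866 + 6/10 = -428866 + 6*(⅒) = -428866 + ⅗ = -2144327/5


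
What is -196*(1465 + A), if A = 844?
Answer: -452564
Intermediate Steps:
-196*(1465 + A) = -196*(1465 + 844) = -196*2309 = -452564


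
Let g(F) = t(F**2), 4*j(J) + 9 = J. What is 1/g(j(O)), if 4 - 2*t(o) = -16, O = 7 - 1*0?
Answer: 1/10 ≈ 0.10000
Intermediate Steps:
O = 7 (O = 7 + 0 = 7)
t(o) = 10 (t(o) = 2 - 1/2*(-16) = 2 + 8 = 10)
j(J) = -9/4 + J/4
g(F) = 10
1/g(j(O)) = 1/10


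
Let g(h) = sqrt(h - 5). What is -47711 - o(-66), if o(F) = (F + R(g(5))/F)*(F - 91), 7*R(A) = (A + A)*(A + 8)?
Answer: -58073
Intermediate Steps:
g(h) = sqrt(-5 + h)
R(A) = 2*A*(8 + A)/7 (R(A) = ((A + A)*(A + 8))/7 = ((2*A)*(8 + A))/7 = (2*A*(8 + A))/7 = 2*A*(8 + A)/7)
o(F) = F*(-91 + F) (o(F) = (F + (2*sqrt(-5 + 5)*(8 + sqrt(-5 + 5))/7)/F)*(F - 91) = (F + (2*sqrt(0)*(8 + sqrt(0))/7)/F)*(-91 + F) = (F + ((2/7)*0*(8 + 0))/F)*(-91 + F) = (F + ((2/7)*0*8)/F)*(-91 + F) = (F + 0/F)*(-91 + F) = (F + 0)*(-91 + F) = F*(-91 + F))
-47711 - o(-66) = -47711 - (-66)*(-91 - 66) = -47711 - (-66)*(-157) = -47711 - 1*10362 = -47711 - 10362 = -58073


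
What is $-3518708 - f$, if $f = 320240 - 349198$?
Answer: $-3489750$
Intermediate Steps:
$f = -28958$ ($f = 320240 - 349198 = -28958$)
$-3518708 - f = -3518708 - -28958 = -3518708 + 28958 = -3489750$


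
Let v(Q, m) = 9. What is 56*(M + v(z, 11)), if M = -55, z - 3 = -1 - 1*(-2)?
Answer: -2576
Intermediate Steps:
z = 4 (z = 3 + (-1 - 1*(-2)) = 3 + (-1 + 2) = 3 + 1 = 4)
56*(M + v(z, 11)) = 56*(-55 + 9) = 56*(-46) = -2576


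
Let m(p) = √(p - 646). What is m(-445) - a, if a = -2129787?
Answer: 2129787 + I*√1091 ≈ 2.1298e+6 + 33.03*I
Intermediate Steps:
m(p) = √(-646 + p)
m(-445) - a = √(-646 - 445) - 1*(-2129787) = √(-1091) + 2129787 = I*√1091 + 2129787 = 2129787 + I*√1091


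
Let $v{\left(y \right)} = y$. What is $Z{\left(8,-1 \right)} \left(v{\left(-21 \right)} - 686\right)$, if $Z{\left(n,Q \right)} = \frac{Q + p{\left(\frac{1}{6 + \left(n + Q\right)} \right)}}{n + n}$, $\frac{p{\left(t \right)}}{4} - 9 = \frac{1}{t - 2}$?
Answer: $- \frac{581861}{400} \approx -1454.7$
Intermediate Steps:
$p{\left(t \right)} = 36 + \frac{4}{-2 + t}$ ($p{\left(t \right)} = 36 + \frac{4}{t - 2} = 36 + \frac{4}{-2 + t}$)
$Z{\left(n,Q \right)} = \frac{Q + \frac{4 \left(-17 + \frac{9}{6 + Q + n}\right)}{-2 + \frac{1}{6 + Q + n}}}{2 n}$ ($Z{\left(n,Q \right)} = \frac{Q + \frac{4 \left(-17 + \frac{9}{6 + \left(n + Q\right)}\right)}{-2 + \frac{1}{6 + \left(n + Q\right)}}}{n + n} = \frac{Q + \frac{4 \left(-17 + \frac{9}{6 + \left(Q + n\right)}\right)}{-2 + \frac{1}{6 + \left(Q + n\right)}}}{2 n} = \left(Q + \frac{4 \left(-17 + \frac{9}{6 + Q + n}\right)}{-2 + \frac{1}{6 + Q + n}}\right) \frac{1}{2 n} = \frac{Q + \frac{4 \left(-17 + \frac{9}{6 + Q + n}\right)}{-2 + \frac{1}{6 + Q + n}}}{2 n}$)
$Z{\left(8,-1 \right)} \left(v{\left(-21 \right)} - 686\right) = \frac{372 + 68 \left(-1\right) + 68 \cdot 8 - \left(11 + 2 \left(-1\right) + 2 \cdot 8\right)}{2 \cdot 8 \left(11 + 2 \left(-1\right) + 2 \cdot 8\right)} \left(-21 - 686\right) = \frac{1}{2} \cdot \frac{1}{8} \frac{1}{11 - 2 + 16} \left(372 - 68 + 544 - \left(11 - 2 + 16\right)\right) \left(-707\right) = \frac{1}{2} \cdot \frac{1}{8} \cdot \frac{1}{25} \left(372 - 68 + 544 - 25\right) \left(-707\right) = \frac{1}{2} \cdot \frac{1}{8} \cdot \frac{1}{25} \cdot 823 \left(-707\right) = \frac{823}{400} \left(-707\right) = - \frac{581861}{400}$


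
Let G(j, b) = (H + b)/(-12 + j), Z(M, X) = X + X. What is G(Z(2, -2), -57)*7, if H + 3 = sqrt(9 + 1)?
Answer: 105/4 - 7*sqrt(10)/16 ≈ 24.867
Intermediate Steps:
H = -3 + sqrt(10) (H = -3 + sqrt(9 + 1) = -3 + sqrt(10) ≈ 0.16228)
Z(M, X) = 2*X
G(j, b) = (-3 + b + sqrt(10))/(-12 + j) (G(j, b) = ((-3 + sqrt(10)) + b)/(-12 + j) = (-3 + b + sqrt(10))/(-12 + j))
G(Z(2, -2), -57)*7 = ((-3 - 57 + sqrt(10))/(-12 + 2*(-2)))*7 = ((-60 + sqrt(10))/(-12 - 4))*7 = ((-60 + sqrt(10))/(-16))*7 = -(-60 + sqrt(10))/16*7 = (15/4 - sqrt(10)/16)*7 = 105/4 - 7*sqrt(10)/16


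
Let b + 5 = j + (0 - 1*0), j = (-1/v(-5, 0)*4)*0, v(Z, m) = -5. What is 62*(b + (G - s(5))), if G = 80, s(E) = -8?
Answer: 5146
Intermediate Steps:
j = 0 (j = (-1/(-5)*4)*0 = (-1*(-⅕)*4)*0 = ((⅕)*4)*0 = (⅘)*0 = 0)
b = -5 (b = -5 + (0 + (0 - 1*0)) = -5 + (0 + (0 + 0)) = -5 + (0 + 0) = -5 + 0 = -5)
62*(b + (G - s(5))) = 62*(-5 + (80 - 1*(-8))) = 62*(-5 + (80 + 8)) = 62*(-5 + 88) = 62*83 = 5146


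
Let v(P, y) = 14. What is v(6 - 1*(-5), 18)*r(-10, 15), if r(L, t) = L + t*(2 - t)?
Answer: -2870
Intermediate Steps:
v(6 - 1*(-5), 18)*r(-10, 15) = 14*(-10 - 1*15**2 + 2*15) = 14*(-10 - 1*225 + 30) = 14*(-10 - 225 + 30) = 14*(-205) = -2870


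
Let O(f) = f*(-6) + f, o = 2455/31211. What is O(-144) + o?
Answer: 22474375/31211 ≈ 720.08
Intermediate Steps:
o = 2455/31211 (o = 2455*(1/31211) = 2455/31211 ≈ 0.078658)
O(f) = -5*f (O(f) = -6*f + f = -5*f)
O(-144) + o = -5*(-144) + 2455/31211 = 720 + 2455/31211 = 22474375/31211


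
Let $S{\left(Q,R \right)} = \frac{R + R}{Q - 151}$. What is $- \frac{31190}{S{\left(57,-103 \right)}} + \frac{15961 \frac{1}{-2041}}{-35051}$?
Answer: $- \frac{104871298025647}{7368526373} \approx -14232.0$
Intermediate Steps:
$S{\left(Q,R \right)} = \frac{2 R}{-151 + Q}$
$- \frac{31190}{S{\left(57,-103 \right)}} + \frac{15961 \frac{1}{-2041}}{-35051} = - \frac{31190}{2 \left(-103\right) \frac{1}{-151 + 57}} + \frac{15961 \frac{1}{-2041}}{-35051} = - \frac{31190}{2 \left(-103\right) \frac{1}{-94}} + 15961 \left(- \frac{1}{2041}\right) \left(- \frac{1}{35051}\right) = - \frac{31190}{2 \left(-103\right) \left(- \frac{1}{94}\right)} - - \frac{15961}{71539091} = - \frac{31190}{\frac{103}{47}} + \frac{15961}{71539091} = \left(-31190\right) \frac{47}{103} + \frac{15961}{71539091} = - \frac{1465930}{103} + \frac{15961}{71539091} = - \frac{104871298025647}{7368526373}$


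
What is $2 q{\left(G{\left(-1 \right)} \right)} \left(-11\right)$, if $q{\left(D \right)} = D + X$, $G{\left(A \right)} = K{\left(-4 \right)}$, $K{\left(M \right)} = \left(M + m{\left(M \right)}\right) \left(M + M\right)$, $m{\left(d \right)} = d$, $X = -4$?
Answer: $-1320$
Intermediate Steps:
$K{\left(M \right)} = 4 M^{2}$ ($K{\left(M \right)} = \left(M + M\right) \left(M + M\right) = 2 M 2 M = 4 M^{2}$)
$G{\left(A \right)} = 64$ ($G{\left(A \right)} = 4 \left(-4\right)^{2} = 4 \cdot 16 = 64$)
$q{\left(D \right)} = -4 + D$ ($q{\left(D \right)} = D - 4 = -4 + D$)
$2 q{\left(G{\left(-1 \right)} \right)} \left(-11\right) = 2 \left(-4 + 64\right) \left(-11\right) = 2 \cdot 60 \left(-11\right) = 120 \left(-11\right) = -1320$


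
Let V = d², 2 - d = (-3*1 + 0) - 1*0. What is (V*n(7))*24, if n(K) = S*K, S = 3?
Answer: 12600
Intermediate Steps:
d = 5 (d = 2 - ((-3*1 + 0) - 1*0) = 2 - ((-3 + 0) + 0) = 2 - (-3 + 0) = 2 - 1*(-3) = 2 + 3 = 5)
n(K) = 3*K
V = 25 (V = 5² = 25)
(V*n(7))*24 = (25*(3*7))*24 = (25*21)*24 = 525*24 = 12600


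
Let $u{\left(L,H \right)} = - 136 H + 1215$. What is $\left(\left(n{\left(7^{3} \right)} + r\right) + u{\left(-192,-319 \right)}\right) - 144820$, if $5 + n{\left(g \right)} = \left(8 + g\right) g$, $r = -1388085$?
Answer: $-1367918$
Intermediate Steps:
$u{\left(L,H \right)} = 1215 - 136 H$
$n{\left(g \right)} = -5 + g \left(8 + g\right)$ ($n{\left(g \right)} = -5 + \left(8 + g\right) g = -5 + g \left(8 + g\right)$)
$\left(\left(n{\left(7^{3} \right)} + r\right) + u{\left(-192,-319 \right)}\right) - 144820 = \left(\left(\left(-5 + \left(7^{3}\right)^{2} + 8 \cdot 7^{3}\right) - 1388085\right) + \left(1215 - -43384\right)\right) - 144820 = \left(\left(\left(-5 + 343^{2} + 8 \cdot 343\right) - 1388085\right) + \left(1215 + 43384\right)\right) - 144820 = \left(\left(\left(-5 + 117649 + 2744\right) - 1388085\right) + 44599\right) - 144820 = \left(\left(120388 - 1388085\right) + 44599\right) - 144820 = \left(-1267697 + 44599\right) - 144820 = -1223098 - 144820 = -1367918$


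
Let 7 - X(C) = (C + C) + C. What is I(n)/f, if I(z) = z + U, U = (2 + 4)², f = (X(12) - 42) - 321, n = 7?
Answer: -43/392 ≈ -0.10969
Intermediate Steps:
X(C) = 7 - 3*C (X(C) = 7 - ((C + C) + C) = 7 - (2*C + C) = 7 - 3*C)
f = -392 (f = ((7 - 3*12) - 42) - 321 = ((7 - 36) - 42) - 321 = (-29 - 42) - 321 = -71 - 321 = -392)
U = 36 (U = 6² = 36)
I(z) = 36 + z (I(z) = z + 36 = 36 + z)
I(n)/f = (36 + 7)/(-392) = 43*(-1/392) = -43/392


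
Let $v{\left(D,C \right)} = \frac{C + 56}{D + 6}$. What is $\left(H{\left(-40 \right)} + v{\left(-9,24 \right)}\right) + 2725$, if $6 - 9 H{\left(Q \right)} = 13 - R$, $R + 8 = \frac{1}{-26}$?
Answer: $\frac{631019}{234} \approx 2696.7$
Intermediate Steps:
$R = - \frac{209}{26}$ ($R = -8 + \frac{1}{-26} = -8 - \frac{1}{26} = - \frac{209}{26} \approx -8.0385$)
$H{\left(Q \right)} = - \frac{391}{234}$ ($H{\left(Q \right)} = \frac{2}{3} - \frac{13 - - \frac{209}{26}}{9} = \frac{2}{3} - \frac{13 + \frac{209}{26}}{9} = \frac{2}{3} - \frac{547}{234} = - \frac{391}{234}$)
$v{\left(D,C \right)} = \frac{56 + C}{6 + D}$
$\left(H{\left(-40 \right)} + v{\left(-9,24 \right)}\right) + 2725 = \left(- \frac{391}{234} + \frac{56 + 24}{6 - 9}\right) + 2725 = \left(- \frac{391}{234} + \frac{1}{-3} \cdot 80\right) + 2725 = \left(- \frac{391}{234} - \frac{80}{3}\right) + 2725 = - \frac{6631}{234} + 2725 = \frac{631019}{234}$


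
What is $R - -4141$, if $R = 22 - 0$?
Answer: $4163$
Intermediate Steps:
$R = 22$ ($R = 22 + 0 = 22$)
$R - -4141 = 22 - -4141 = 22 + 4141 = 4163$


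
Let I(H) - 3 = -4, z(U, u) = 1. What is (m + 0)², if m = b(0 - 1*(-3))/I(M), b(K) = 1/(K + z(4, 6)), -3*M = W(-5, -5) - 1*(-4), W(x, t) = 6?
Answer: 1/16 ≈ 0.062500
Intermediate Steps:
M = -10/3 (M = -(6 - 1*(-4))/3 = -(6 + 4)/3 = -⅓*10 = -10/3 ≈ -3.3333)
I(H) = -1 (I(H) = 3 - 4 = -1)
b(K) = 1/(1 + K) (b(K) = 1/(K + 1) = 1/(1 + K))
m = -¼ (m = 1/((1 + (0 - 1*(-3)))*(-1)) = -1/(1 + (0 + 3)) = -1/(1 + 3) = -1/4 = (¼)*(-1) = -¼ ≈ -0.25000)
(m + 0)² = (-¼ + 0)² = (-¼)² = 1/16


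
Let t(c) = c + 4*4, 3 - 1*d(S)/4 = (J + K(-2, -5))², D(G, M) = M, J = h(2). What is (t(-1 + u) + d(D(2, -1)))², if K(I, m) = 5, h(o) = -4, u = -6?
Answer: 289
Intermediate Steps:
J = -4
d(S) = 8 (d(S) = 12 - 4*(-4 + 5)² = 12 - 4*1² = 12 - 4*1 = 12 - 4 = 8)
t(c) = 16 + c (t(c) = c + 16 = 16 + c)
(t(-1 + u) + d(D(2, -1)))² = ((16 + (-1 - 6)) + 8)² = ((16 - 7) + 8)² = (9 + 8)² = 17² = 289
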